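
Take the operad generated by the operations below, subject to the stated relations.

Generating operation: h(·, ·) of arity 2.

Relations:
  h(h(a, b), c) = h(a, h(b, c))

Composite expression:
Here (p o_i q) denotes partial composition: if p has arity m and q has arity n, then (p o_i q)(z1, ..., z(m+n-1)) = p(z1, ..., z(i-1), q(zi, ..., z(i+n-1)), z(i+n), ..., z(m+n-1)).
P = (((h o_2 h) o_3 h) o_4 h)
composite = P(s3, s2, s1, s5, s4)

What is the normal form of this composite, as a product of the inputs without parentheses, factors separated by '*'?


s3 * s2 * s1 * s5 * s4

The h-tree's shape is irrelevant; the s-reading-order decides.
h(s5, s4) flattens to s5 * s4
h(s1, h(s5, s4)) flattens to s1 * s5 * s4
h(s2, h(s1, h(s5, s4))) flattens to s2 * s1 * s5 * s4
h(s3, h(s2, h(s1, h(s5, s4)))) flattens to s3 * s2 * s1 * s5 * s4


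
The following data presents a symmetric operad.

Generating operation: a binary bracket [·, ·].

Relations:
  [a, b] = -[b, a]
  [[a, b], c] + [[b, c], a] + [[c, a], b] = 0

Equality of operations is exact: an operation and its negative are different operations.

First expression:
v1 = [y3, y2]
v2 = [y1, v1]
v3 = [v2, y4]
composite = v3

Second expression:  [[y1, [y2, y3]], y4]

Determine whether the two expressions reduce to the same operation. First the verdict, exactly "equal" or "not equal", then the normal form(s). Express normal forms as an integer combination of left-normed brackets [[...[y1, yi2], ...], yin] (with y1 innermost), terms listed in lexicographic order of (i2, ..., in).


The first expression, normalized: -[[[y1, y2], y3], y4] + [[[y1, y3], y2], y4]
The second expression, normalized: [[[y1, y2], y3], y4] - [[[y1, y3], y2], y4]
No match — not equal.

not equal: they reduce to -[[[y1, y2], y3], y4] + [[[y1, y3], y2], y4] and [[[y1, y2], y3], y4] - [[[y1, y3], y2], y4]


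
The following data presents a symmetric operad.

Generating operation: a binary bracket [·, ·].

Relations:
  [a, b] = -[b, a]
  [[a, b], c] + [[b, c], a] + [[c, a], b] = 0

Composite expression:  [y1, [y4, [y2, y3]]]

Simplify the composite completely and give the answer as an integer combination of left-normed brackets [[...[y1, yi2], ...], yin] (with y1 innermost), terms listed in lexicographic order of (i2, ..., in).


-[[[y1, y2], y3], y4] + [[[y1, y3], y2], y4] + [[[y1, y4], y2], y3] - [[[y1, y4], y3], y2]

Antisymmetry and Jacobi reduce to y1-anchored left-normed brackets.
Composite bracket: [y1, [y4, [y2, y3]]]
The bracket unfolds into 8 signed words via [a, b] = ab - ba (2^3 = 8).
The y1-initial words carry the normal form:
  word y1y2y3y4 has sign -1, contributing -[[[y1, y2], y3], y4]
  word y1y3y2y4 has sign +1, contributing +[[[y1, y3], y2], y4]
  word y1y4y2y3 has sign +1, contributing +[[[y1, y4], y2], y3]
  word y1y4y3y2 has sign -1, contributing -[[[y1, y4], y3], y2]


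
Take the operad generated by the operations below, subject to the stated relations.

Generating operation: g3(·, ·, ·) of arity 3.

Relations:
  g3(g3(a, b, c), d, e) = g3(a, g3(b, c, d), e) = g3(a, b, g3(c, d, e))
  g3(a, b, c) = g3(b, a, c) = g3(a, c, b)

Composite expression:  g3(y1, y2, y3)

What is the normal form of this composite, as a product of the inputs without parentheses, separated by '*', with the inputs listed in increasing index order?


Any arrangement under g3 is one operation, so sort the y-inputs.
g3(y1, y2, y3) linearizes to y1 * y2 * y3
sorting the factors by input index: y1 * y2 * y3

y1 * y2 * y3


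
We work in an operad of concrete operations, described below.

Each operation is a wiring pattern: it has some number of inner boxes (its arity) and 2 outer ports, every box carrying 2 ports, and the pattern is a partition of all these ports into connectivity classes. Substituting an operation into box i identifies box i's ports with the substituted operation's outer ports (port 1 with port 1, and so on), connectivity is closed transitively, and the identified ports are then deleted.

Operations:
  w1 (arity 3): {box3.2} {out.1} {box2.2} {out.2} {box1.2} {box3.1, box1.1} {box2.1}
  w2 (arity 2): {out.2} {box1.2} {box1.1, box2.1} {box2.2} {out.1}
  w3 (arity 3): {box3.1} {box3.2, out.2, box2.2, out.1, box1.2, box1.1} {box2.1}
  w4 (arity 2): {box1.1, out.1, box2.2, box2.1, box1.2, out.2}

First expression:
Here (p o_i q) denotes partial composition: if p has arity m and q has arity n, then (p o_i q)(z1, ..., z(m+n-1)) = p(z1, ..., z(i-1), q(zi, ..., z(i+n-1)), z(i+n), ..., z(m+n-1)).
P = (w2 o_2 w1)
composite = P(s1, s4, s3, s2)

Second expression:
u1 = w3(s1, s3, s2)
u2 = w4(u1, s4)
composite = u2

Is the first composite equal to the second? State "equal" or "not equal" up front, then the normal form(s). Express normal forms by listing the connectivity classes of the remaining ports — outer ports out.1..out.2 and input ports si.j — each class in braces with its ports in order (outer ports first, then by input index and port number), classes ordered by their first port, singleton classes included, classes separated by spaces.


not equal; the first gives {out.1} {out.2} {s1.1} {s1.2} {s2.1, s4.1} {s2.2} {s3.1} {s3.2} {s4.2} and the second {out.1, out.2, s1.1, s1.2, s2.2, s3.2, s4.1, s4.2} {s2.1} {s3.1}

The first composite normalizes to {out.1} {out.2} {s1.1} {s1.2} {s2.1, s4.1} {s2.2} {s3.1} {s3.2} {s4.2}
The second composite normalizes to {out.1, out.2, s1.1, s1.2, s2.2, s3.2, s4.1, s4.2} {s2.1} {s3.1}
No match — not equal.


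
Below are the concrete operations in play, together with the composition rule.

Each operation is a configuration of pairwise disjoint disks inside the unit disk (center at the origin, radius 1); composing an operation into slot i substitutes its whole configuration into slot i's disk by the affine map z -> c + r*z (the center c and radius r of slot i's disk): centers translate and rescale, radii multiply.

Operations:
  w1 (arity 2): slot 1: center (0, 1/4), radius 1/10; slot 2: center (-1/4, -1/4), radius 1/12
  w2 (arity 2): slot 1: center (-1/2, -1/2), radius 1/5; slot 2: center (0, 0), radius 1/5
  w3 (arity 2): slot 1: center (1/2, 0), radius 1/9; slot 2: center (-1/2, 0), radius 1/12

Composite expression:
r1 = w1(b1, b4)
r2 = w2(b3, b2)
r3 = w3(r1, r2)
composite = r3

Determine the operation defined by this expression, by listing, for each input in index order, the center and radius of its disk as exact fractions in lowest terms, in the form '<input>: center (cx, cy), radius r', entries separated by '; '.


b1: center (1/2, 1/36), radius 1/90; b2: center (-1/2, 0), radius 1/60; b3: center (-13/24, -1/24), radius 1/60; b4: center (17/36, -1/36), radius 1/108

Only the slot chain above each b matters under w3; compose those maps.
for b1, the 2-step affine chain lands on center (1/2, 1/36), radius 1/90
for b4, the 2-step affine chain lands on center (17/36, -1/36), radius 1/108
for b3, the 2-step affine chain lands on center (-13/24, -1/24), radius 1/60
for b2, the 2-step affine chain lands on center (-1/2, 0), radius 1/60


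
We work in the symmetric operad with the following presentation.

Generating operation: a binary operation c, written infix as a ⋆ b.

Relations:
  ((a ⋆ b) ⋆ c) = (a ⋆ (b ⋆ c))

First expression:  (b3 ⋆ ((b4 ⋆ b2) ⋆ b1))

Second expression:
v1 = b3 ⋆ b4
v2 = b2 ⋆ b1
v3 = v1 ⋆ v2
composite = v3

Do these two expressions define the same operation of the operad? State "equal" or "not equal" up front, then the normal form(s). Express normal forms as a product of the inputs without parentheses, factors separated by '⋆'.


The first expression, normalized: b3 ⋆ b4 ⋆ b2 ⋆ b1
The second expression, normalized: b3 ⋆ b4 ⋆ b2 ⋆ b1
The forms coincide; equal.

equal — both sides give b3 ⋆ b4 ⋆ b2 ⋆ b1


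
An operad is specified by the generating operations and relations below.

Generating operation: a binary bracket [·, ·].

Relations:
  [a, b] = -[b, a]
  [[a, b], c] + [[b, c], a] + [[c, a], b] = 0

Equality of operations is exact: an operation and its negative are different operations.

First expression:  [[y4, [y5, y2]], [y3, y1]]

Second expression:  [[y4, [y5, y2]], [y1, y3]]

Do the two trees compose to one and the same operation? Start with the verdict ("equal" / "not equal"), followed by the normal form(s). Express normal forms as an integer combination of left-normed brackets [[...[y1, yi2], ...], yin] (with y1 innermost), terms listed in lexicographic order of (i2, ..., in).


not equal — first [[[[y1, y3], y2], y5], y4] - [[[[y1, y3], y4], y2], y5] + [[[[y1, y3], y4], y5], y2] - [[[[y1, y3], y5], y2], y4], second -[[[[y1, y3], y2], y5], y4] + [[[[y1, y3], y4], y2], y5] - [[[[y1, y3], y4], y5], y2] + [[[[y1, y3], y5], y2], y4]

Normal form of the first expression: [[[[y1, y3], y2], y5], y4] - [[[[y1, y3], y4], y2], y5] + [[[[y1, y3], y4], y5], y2] - [[[[y1, y3], y5], y2], y4]
Normal form of the second expression: -[[[[y1, y3], y2], y5], y4] + [[[[y1, y3], y4], y2], y5] - [[[[y1, y3], y4], y5], y2] + [[[[y1, y3], y5], y2], y4]
No match — not equal.


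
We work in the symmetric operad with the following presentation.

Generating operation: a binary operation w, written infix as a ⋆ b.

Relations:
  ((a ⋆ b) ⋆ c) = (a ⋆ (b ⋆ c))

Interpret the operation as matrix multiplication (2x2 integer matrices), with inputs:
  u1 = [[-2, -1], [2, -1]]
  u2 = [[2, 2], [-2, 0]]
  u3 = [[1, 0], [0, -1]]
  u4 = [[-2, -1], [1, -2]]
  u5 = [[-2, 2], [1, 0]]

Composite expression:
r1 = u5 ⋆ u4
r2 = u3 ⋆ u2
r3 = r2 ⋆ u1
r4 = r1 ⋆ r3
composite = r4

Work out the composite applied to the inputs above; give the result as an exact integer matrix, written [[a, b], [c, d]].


[[8, -20], [4, 10]]

(u5 ⋆ u4) = [[6, -2], [-2, -1]]
(u3 ⋆ u2) = [[2, 2], [2, 0]]
((u3 ⋆ u2) ⋆ u1) = [[0, -4], [-4, -2]]
((u5 ⋆ u4) ⋆ ((u3 ⋆ u2) ⋆ u1)) = [[8, -20], [4, 10]]


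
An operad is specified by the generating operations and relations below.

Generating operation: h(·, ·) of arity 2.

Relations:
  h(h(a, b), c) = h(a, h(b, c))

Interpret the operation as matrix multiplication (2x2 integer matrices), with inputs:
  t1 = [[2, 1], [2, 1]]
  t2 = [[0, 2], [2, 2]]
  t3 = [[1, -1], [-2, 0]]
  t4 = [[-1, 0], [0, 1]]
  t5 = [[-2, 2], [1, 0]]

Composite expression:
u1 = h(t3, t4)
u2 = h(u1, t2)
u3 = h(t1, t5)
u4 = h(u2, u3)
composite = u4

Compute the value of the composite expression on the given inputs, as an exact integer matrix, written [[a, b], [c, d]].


[[18, -24], [-12, 16]]

h(t3, t4) = [[-1, -1], [2, 0]]
h(h(t3, t4), t2) = [[-2, -4], [0, 4]]
h(t1, t5) = [[-3, 4], [-3, 4]]
h(h(h(t3, t4), t2), h(t1, t5)) = [[18, -24], [-12, 16]]


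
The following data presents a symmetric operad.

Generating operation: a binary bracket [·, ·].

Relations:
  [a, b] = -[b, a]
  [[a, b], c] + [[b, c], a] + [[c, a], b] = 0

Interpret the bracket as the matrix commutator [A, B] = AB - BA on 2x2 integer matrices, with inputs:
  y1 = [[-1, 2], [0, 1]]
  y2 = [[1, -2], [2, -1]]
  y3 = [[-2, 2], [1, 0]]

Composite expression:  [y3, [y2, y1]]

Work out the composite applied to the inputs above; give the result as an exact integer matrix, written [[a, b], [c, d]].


[[-8, 16], [-16, 8]]

[y2, y1] = [[-4, 0], [-4, 4]]
[y3, [y2, y1]] = [[-8, 16], [-16, 8]]


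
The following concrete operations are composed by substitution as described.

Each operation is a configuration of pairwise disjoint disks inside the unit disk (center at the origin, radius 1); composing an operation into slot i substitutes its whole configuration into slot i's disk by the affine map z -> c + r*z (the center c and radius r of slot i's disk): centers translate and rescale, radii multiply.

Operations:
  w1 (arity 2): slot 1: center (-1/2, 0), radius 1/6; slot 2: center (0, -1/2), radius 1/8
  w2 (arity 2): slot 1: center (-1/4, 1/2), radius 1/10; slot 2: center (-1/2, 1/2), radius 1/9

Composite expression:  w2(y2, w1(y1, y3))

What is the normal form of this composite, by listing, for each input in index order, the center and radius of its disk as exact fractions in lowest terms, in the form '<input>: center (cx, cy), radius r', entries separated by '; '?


y1: center (-5/9, 1/2), radius 1/54; y2: center (-1/4, 1/2), radius 1/10; y3: center (-1/2, 4/9), radius 1/72


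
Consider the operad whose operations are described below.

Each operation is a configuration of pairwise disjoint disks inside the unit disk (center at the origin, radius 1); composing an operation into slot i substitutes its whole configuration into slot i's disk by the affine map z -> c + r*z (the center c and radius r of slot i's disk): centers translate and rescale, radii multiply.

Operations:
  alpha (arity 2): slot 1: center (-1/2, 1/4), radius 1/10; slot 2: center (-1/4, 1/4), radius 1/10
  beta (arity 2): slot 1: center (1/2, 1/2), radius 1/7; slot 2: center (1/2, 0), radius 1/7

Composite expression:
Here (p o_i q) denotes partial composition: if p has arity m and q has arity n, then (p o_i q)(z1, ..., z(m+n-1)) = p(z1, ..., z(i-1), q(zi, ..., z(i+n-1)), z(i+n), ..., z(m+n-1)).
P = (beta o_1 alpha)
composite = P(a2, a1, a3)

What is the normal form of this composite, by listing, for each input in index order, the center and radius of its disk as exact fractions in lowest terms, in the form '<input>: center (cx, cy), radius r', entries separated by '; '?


Follow each a-input down from beta: c' goes to c + r*c', radius to r*r'.
a2 passes through 2 substitutions, ending at center (3/7, 15/28), radius 1/70
a1 passes through 2 substitutions, ending at center (13/28, 15/28), radius 1/70
a3 passes through 1 substitution, ending at center (1/2, 0), radius 1/7

a1: center (13/28, 15/28), radius 1/70; a2: center (3/7, 15/28), radius 1/70; a3: center (1/2, 0), radius 1/7


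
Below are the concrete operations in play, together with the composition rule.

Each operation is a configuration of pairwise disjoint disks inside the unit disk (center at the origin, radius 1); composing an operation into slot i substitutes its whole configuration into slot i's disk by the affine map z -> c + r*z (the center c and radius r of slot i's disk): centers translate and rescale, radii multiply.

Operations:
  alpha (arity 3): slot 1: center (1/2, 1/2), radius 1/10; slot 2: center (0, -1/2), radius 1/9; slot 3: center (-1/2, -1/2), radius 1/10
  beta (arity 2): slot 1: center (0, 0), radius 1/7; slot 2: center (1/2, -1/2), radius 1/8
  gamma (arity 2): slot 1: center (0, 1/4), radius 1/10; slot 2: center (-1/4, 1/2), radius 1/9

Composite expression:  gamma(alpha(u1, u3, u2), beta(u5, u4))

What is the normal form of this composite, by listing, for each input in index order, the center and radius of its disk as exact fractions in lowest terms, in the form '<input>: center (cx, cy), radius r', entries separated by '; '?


u1: center (1/20, 3/10), radius 1/100; u2: center (-1/20, 1/5), radius 1/100; u3: center (0, 1/5), radius 1/90; u4: center (-7/36, 4/9), radius 1/72; u5: center (-1/4, 1/2), radius 1/63

Follow each u-input down from gamma: c' goes to c + r*c', radius to r*r'.
input u1: applying the 2 nested substitutions gives center (1/20, 3/10), radius 1/100
input u3: applying the 2 nested substitutions gives center (0, 1/5), radius 1/90
input u2: applying the 2 nested substitutions gives center (-1/20, 1/5), radius 1/100
input u5: applying the 2 nested substitutions gives center (-1/4, 1/2), radius 1/63
input u4: applying the 2 nested substitutions gives center (-7/36, 4/9), radius 1/72


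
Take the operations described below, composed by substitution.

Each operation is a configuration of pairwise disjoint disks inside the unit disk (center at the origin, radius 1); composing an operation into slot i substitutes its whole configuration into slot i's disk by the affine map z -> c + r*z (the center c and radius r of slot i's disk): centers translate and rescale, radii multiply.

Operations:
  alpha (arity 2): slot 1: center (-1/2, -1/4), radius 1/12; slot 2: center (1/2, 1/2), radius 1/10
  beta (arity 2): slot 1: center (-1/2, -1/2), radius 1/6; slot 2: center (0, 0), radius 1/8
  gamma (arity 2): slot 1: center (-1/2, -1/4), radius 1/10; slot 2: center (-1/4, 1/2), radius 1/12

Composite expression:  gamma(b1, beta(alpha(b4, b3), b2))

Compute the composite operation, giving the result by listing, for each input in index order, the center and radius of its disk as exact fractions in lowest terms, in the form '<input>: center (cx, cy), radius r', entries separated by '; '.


Each b-disk chains the slot maps above it in gamma; radii multiply.
b1: after 1 affine step, its disk has center (-1/2, -1/4), radius 1/10
b4: after 3 affine steps, its disk has center (-43/144, 131/288), radius 1/864
b3: after 3 affine steps, its disk has center (-41/144, 67/144), radius 1/720
b2: after 2 affine steps, its disk has center (-1/4, 1/2), radius 1/96

b1: center (-1/2, -1/4), radius 1/10; b2: center (-1/4, 1/2), radius 1/96; b3: center (-41/144, 67/144), radius 1/720; b4: center (-43/144, 131/288), radius 1/864


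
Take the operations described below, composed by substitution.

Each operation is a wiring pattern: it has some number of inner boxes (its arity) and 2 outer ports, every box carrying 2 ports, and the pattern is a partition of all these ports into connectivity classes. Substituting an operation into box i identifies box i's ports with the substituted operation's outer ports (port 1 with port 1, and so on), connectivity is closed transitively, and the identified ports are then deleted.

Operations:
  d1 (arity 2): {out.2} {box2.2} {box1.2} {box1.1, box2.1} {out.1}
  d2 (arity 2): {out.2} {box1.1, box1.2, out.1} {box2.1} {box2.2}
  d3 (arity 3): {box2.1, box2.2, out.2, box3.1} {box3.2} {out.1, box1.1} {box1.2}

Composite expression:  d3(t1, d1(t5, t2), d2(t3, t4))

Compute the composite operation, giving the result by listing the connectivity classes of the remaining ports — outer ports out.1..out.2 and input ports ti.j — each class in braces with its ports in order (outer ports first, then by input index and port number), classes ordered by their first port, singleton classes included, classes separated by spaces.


{out.1, t1.1} {out.2, t3.1, t3.2} {t1.2} {t2.1, t5.1} {t2.2} {t4.1} {t4.2} {t5.2}

Substituting into d3 glues patterns; closure does the rest.
the subtree at d1 composes to {out.1} {out.2} {t2.1, t5.1} {t2.2} {t5.2} on (t5, t2); out.j = own outer ports
the subtree at d2 composes to {out.1, t3.1, t3.2} {out.2} {t4.1} {t4.2} on (t3, t4); out.j = own outer ports
the subtree at d3 composes to {out.1, t1.1} {out.2, t3.1, t3.2} {t1.2} {t2.1, t5.1} {t2.2} {t4.1} {t4.2} {t5.2} on (t1, t5, t2, t3, t4); out.j = own outer ports


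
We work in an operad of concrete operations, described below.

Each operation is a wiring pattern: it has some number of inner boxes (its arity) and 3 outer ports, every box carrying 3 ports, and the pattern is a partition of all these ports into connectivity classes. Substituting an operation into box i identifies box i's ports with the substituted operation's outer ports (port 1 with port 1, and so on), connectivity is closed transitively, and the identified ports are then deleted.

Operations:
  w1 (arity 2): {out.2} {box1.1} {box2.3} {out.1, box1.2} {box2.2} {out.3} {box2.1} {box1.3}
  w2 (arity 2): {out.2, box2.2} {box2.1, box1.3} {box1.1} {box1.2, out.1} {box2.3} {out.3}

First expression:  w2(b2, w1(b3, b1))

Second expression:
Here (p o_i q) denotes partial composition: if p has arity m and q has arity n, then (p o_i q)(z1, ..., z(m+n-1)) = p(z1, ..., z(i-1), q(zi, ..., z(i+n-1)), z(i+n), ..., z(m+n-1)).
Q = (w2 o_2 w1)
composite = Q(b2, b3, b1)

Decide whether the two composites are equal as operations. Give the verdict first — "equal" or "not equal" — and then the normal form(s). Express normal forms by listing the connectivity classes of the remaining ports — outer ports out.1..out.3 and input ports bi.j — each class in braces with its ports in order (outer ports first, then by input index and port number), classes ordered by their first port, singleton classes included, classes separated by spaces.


equal: each reduces to {out.1, b2.2} {out.2} {out.3} {b1.1} {b1.2} {b1.3} {b2.1} {b2.3, b3.2} {b3.1} {b3.3}

The first expression, normalized: {out.1, b2.2} {out.2} {out.3} {b1.1} {b1.2} {b1.3} {b2.1} {b2.3, b3.2} {b3.1} {b3.3}
The second expression, normalized: {out.1, b2.2} {out.2} {out.3} {b1.1} {b1.2} {b1.3} {b2.1} {b2.3, b3.2} {b3.1} {b3.3}
Both agree, so they are equal.


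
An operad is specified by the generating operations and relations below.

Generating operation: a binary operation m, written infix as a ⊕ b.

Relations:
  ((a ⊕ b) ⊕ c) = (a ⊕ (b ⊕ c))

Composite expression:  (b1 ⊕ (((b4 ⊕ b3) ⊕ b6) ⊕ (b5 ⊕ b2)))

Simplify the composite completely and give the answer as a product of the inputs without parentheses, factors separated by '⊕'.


b1 ⊕ b4 ⊕ b3 ⊕ b6 ⊕ b5 ⊕ b2


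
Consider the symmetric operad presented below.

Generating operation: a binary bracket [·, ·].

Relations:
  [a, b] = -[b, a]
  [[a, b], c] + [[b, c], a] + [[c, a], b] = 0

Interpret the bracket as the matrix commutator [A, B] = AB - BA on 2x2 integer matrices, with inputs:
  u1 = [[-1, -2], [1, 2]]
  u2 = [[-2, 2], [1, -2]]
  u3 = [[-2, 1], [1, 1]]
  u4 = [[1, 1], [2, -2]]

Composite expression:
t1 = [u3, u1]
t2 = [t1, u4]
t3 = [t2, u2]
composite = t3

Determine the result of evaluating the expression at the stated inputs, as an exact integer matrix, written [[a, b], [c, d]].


[[3, 72], [-36, -3]]


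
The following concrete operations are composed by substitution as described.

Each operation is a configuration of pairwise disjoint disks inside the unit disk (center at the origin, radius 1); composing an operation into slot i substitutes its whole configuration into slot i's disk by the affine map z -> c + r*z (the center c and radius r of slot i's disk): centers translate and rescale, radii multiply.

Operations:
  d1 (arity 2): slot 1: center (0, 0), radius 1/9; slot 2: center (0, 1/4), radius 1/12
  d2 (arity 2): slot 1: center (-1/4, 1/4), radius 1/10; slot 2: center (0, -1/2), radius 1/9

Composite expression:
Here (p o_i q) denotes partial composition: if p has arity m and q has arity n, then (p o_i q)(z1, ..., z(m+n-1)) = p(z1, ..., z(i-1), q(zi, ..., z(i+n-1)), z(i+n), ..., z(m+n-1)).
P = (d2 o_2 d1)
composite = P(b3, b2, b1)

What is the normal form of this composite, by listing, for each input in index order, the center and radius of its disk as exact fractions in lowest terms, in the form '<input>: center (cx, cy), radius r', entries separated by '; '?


Only the slot chain above each b matters under d2; compose those maps.
b3: after 1 affine step, its disk has center (-1/4, 1/4), radius 1/10
b2: after 2 affine steps, its disk has center (0, -1/2), radius 1/81
b1: after 2 affine steps, its disk has center (0, -17/36), radius 1/108

b1: center (0, -17/36), radius 1/108; b2: center (0, -1/2), radius 1/81; b3: center (-1/4, 1/4), radius 1/10


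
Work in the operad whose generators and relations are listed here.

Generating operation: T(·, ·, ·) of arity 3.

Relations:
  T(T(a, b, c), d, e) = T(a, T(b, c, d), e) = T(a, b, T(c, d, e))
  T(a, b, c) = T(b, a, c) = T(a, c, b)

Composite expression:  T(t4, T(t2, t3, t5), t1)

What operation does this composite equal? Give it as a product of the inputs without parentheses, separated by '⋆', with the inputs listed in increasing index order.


Any arrangement under T is one operation, so sort the t-inputs.
T(t2, t3, t5) reduces to t2 ⋆ t3 ⋆ t5
T(t4, T(t2, t3, t5), t1) reduces to t4 ⋆ t2 ⋆ t3 ⋆ t5 ⋆ t1
commutativity sorts the factors: t1 ⋆ t2 ⋆ t3 ⋆ t4 ⋆ t5

t1 ⋆ t2 ⋆ t3 ⋆ t4 ⋆ t5


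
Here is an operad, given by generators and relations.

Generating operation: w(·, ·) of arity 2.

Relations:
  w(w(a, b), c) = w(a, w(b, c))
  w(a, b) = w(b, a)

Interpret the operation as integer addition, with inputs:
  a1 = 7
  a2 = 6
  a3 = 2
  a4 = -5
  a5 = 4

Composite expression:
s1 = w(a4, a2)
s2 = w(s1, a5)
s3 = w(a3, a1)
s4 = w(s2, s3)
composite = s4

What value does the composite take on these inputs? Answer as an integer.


14

w(a4, a2) = 1
w(w(a4, a2), a5) = 5
w(a3, a1) = 9
w(w(w(a4, a2), a5), w(a3, a1)) = 14


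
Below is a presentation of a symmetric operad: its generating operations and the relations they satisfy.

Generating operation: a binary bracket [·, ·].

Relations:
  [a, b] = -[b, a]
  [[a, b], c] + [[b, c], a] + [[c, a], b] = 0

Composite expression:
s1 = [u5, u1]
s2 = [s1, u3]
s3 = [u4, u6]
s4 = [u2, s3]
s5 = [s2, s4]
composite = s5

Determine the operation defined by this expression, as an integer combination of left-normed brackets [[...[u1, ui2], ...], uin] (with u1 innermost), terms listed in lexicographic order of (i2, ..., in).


-[[[[[u1, u5], u3], u2], u4], u6] + [[[[[u1, u5], u3], u2], u6], u4] + [[[[[u1, u5], u3], u4], u6], u2] - [[[[[u1, u5], u3], u6], u4], u2]

A multilinear Lie element is pinned by u1-initial words (u1 innermost).
Composite bracket: [[[u5, u1], u3], [u2, [u4, u6]]]
Expanding via [a, b] = ab - ba: 32 signed words (2^5 = 32).
The u1-initial words carry the normal form:
  sign of u1u5u3u2u4u6 is -1, so it contributes -[[[[[u1, u5], u3], u2], u4], u6]
  sign of u1u5u3u2u6u4 is +1, so it contributes +[[[[[u1, u5], u3], u2], u6], u4]
  sign of u1u5u3u4u6u2 is +1, so it contributes +[[[[[u1, u5], u3], u4], u6], u2]
  sign of u1u5u3u6u4u2 is -1, so it contributes -[[[[[u1, u5], u3], u6], u4], u2]


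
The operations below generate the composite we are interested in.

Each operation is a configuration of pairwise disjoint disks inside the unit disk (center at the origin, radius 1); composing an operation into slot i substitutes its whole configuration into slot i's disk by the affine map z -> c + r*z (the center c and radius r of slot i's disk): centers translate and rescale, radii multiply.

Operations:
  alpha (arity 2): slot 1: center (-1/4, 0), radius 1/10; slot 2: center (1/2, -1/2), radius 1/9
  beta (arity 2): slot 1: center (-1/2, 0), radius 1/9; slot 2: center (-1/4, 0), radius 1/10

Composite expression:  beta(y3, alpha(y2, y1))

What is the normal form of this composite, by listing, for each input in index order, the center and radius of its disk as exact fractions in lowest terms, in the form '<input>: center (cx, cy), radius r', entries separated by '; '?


y1: center (-1/5, -1/20), radius 1/90; y2: center (-11/40, 0), radius 1/100; y3: center (-1/2, 0), radius 1/9

Nesting under beta composes maps z -> c + r*z down each y-path.
y3: after 1 affine step, its disk has center (-1/2, 0), radius 1/9
y2: after 2 affine steps, its disk has center (-11/40, 0), radius 1/100
y1: after 2 affine steps, its disk has center (-1/5, -1/20), radius 1/90


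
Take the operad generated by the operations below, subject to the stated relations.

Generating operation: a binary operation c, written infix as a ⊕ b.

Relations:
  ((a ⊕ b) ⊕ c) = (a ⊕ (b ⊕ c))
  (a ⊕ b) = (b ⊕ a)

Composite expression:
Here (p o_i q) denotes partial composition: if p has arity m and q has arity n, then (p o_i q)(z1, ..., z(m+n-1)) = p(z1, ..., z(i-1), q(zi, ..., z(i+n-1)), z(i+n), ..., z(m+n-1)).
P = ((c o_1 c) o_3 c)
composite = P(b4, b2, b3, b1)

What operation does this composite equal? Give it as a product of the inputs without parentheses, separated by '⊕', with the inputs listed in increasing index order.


b1 ⊕ b2 ⊕ b3 ⊕ b4

With c associative and commutative, the b-input set is all that matters.
(b4 ⊕ b2) flattens to b4 ⊕ b2
(b3 ⊕ b1) flattens to b3 ⊕ b1
((b4 ⊕ b2) ⊕ (b3 ⊕ b1)) flattens to b4 ⊕ b2 ⊕ b3 ⊕ b1
rearranged into index order: b1 ⊕ b2 ⊕ b3 ⊕ b4


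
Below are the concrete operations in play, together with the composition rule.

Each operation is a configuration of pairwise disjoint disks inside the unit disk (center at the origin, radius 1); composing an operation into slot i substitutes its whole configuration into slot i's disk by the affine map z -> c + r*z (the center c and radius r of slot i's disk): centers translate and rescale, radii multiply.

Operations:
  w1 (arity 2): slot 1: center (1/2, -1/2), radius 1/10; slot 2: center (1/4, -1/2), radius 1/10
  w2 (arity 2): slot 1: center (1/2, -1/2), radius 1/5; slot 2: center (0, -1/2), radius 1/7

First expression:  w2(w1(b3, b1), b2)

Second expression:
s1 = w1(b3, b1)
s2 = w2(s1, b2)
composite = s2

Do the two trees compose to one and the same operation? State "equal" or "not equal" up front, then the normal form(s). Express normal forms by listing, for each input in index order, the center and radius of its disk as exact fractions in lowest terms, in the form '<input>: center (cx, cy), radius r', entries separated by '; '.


equal — both sides give b1: center (11/20, -3/5), radius 1/50; b2: center (0, -1/2), radius 1/7; b3: center (3/5, -3/5), radius 1/50

The first composite normalizes to b1: center (11/20, -3/5), radius 1/50; b2: center (0, -1/2), radius 1/7; b3: center (3/5, -3/5), radius 1/50
The second composite normalizes to b1: center (11/20, -3/5), radius 1/50; b2: center (0, -1/2), radius 1/7; b3: center (3/5, -3/5), radius 1/50
Both agree, so they are equal.


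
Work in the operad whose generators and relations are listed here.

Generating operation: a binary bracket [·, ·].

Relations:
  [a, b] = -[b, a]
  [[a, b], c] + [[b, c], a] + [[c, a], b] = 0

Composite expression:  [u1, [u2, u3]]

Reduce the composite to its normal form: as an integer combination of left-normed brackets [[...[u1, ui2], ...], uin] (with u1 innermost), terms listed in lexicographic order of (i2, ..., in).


Skip Jacobi rewriting: expand, keep u1-initial words, read off terms.
Composite bracket: [u1, [u2, u3]]
Each bracket splits as ab - ba, giving 4 signed words (2^2 = 4).
Keep just the words that open with u1:
  the word u1u2u3 carries sign +1 and contributes +[[u1, u2], u3]
  the word u1u3u2 carries sign -1 and contributes -[[u1, u3], u2]

[[u1, u2], u3] - [[u1, u3], u2]


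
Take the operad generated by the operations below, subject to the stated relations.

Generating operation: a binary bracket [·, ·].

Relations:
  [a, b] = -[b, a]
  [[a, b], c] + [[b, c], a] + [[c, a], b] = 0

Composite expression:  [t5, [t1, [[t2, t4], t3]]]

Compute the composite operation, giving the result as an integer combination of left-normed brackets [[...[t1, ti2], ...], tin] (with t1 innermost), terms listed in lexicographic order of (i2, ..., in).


-[[[[t1, t2], t4], t3], t5] + [[[[t1, t3], t2], t4], t5] - [[[[t1, t3], t4], t2], t5] + [[[[t1, t4], t2], t3], t5]

A multilinear Lie element is pinned by t1-initial words (t1 innermost).
Composite bracket: [t5, [t1, [[t2, t4], t3]]]
Applying ab - ba throughout gives 16 signed words (2^4 = 16).
Keep just the words that open with t1:
  sign of t1t2t4t3t5 is -1, so it contributes -[[[[t1, t2], t4], t3], t5]
  sign of t1t3t2t4t5 is +1, so it contributes +[[[[t1, t3], t2], t4], t5]
  sign of t1t3t4t2t5 is -1, so it contributes -[[[[t1, t3], t4], t2], t5]
  sign of t1t4t2t3t5 is +1, so it contributes +[[[[t1, t4], t2], t3], t5]


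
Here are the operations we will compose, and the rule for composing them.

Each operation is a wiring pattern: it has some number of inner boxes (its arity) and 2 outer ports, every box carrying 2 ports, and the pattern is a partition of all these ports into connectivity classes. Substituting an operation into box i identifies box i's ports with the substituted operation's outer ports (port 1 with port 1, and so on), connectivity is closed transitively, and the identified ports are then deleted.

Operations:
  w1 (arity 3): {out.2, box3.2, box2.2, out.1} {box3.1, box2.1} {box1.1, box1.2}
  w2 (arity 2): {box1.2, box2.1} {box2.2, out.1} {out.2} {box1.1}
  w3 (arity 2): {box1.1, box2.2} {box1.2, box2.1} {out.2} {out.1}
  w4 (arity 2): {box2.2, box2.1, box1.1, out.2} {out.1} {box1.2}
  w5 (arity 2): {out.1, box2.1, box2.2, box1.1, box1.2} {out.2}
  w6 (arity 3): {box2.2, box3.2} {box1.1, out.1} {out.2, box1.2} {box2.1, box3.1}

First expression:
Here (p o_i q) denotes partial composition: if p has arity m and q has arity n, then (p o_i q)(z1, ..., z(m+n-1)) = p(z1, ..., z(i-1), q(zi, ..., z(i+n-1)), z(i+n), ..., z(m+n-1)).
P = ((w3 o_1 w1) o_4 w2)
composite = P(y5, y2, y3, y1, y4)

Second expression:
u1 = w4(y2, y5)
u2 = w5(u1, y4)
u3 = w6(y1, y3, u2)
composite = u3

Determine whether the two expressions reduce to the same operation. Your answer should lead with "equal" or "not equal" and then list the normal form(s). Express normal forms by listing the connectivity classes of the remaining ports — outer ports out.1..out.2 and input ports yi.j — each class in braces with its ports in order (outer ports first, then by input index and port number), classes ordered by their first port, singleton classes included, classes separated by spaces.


not equal — first {out.1} {out.2} {y1.1} {y1.2, y4.1} {y2.1, y3.1} {y2.2, y3.2, y4.2} {y5.1, y5.2}, second {out.1, y1.1} {out.2, y1.2} {y2.1, y3.1, y4.1, y4.2, y5.1, y5.2} {y2.2} {y3.2}

Normal form of the first expression: {out.1} {out.2} {y1.1} {y1.2, y4.1} {y2.1, y3.1} {y2.2, y3.2, y4.2} {y5.1, y5.2}
Normal form of the second expression: {out.1, y1.1} {out.2, y1.2} {y2.1, y3.1, y4.1, y4.2, y5.1, y5.2} {y2.2} {y3.2}
Different reductions; not equal.


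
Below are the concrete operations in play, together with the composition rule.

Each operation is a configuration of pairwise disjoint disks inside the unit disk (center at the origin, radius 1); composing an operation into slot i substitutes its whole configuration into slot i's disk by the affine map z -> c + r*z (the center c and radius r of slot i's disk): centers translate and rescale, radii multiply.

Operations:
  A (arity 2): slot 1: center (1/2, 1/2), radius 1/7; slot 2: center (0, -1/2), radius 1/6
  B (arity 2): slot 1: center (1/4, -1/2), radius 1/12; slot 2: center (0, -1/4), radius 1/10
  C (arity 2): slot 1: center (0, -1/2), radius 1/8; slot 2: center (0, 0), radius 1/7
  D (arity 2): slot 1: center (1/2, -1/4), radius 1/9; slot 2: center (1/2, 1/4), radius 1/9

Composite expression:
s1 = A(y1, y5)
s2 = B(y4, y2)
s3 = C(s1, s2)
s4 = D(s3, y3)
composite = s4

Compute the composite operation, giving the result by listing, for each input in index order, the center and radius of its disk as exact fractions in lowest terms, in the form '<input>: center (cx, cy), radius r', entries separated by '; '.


y1: center (73/144, -43/144), radius 1/504; y2: center (1/2, -16/63), radius 1/630; y3: center (1/2, 1/4), radius 1/9; y4: center (127/252, -65/252), radius 1/756; y5: center (1/2, -5/16), radius 1/432


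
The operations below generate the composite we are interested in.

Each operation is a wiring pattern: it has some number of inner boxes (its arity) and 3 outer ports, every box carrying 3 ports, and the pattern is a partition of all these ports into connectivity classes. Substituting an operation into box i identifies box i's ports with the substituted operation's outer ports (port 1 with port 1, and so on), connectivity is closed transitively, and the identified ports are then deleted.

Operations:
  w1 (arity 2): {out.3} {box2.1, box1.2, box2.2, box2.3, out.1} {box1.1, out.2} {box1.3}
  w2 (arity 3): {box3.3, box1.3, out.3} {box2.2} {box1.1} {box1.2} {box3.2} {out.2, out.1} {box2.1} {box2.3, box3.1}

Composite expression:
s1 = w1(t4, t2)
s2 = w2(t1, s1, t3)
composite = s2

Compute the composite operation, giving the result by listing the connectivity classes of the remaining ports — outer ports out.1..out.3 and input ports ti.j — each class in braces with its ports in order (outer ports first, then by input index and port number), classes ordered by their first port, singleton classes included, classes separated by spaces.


{out.1, out.2} {out.3, t1.3, t3.3} {t1.1} {t1.2} {t2.1, t2.2, t2.3, t4.2} {t3.1} {t3.2} {t4.1} {t4.3}


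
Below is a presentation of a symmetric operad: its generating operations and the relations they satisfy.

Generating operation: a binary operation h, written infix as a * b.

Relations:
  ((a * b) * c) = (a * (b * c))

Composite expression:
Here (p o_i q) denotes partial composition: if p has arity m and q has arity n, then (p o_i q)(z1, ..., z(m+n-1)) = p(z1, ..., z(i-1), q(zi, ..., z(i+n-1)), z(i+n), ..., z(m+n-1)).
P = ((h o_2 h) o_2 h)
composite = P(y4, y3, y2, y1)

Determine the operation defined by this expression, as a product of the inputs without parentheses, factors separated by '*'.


Key point: h is associative — brackets drop, the y-order remains.
(y3 * y2) unparenthesizes to y3 * y2
((y3 * y2) * y1) unparenthesizes to y3 * y2 * y1
(y4 * ((y3 * y2) * y1)) unparenthesizes to y4 * y3 * y2 * y1

y4 * y3 * y2 * y1


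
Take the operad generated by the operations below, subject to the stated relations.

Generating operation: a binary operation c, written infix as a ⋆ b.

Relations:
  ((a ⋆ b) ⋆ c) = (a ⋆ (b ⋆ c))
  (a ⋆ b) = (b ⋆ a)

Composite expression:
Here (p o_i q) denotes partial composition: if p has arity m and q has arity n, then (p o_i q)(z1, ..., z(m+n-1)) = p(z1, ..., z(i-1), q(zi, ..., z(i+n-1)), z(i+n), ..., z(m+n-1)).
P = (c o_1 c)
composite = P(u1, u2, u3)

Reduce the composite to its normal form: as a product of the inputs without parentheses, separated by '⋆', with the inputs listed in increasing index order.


u1 ⋆ u2 ⋆ u3

With c associative and commutative, the u-input set is all that matters.
(u1 ⋆ u2) spells out as u1 ⋆ u2
((u1 ⋆ u2) ⋆ u3) spells out as u1 ⋆ u2 ⋆ u3
the factors in increasing index order: u1 ⋆ u2 ⋆ u3


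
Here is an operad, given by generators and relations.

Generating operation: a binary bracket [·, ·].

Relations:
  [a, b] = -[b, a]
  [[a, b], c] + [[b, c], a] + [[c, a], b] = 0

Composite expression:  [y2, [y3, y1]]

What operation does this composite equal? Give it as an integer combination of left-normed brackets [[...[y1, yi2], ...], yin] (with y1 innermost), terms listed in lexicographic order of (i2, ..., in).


In the tensor algebra, words opening y1 carry the y1-anchored form.
Composite bracket: [y2, [y3, y1]]
Under [a, b] = ab - ba we get 4 signed associative words (2^2 = 4).
Coefficients come from the y1-initial words:
  word y1y3y2 has sign +1, contributing +[[y1, y3], y2]

[[y1, y3], y2]


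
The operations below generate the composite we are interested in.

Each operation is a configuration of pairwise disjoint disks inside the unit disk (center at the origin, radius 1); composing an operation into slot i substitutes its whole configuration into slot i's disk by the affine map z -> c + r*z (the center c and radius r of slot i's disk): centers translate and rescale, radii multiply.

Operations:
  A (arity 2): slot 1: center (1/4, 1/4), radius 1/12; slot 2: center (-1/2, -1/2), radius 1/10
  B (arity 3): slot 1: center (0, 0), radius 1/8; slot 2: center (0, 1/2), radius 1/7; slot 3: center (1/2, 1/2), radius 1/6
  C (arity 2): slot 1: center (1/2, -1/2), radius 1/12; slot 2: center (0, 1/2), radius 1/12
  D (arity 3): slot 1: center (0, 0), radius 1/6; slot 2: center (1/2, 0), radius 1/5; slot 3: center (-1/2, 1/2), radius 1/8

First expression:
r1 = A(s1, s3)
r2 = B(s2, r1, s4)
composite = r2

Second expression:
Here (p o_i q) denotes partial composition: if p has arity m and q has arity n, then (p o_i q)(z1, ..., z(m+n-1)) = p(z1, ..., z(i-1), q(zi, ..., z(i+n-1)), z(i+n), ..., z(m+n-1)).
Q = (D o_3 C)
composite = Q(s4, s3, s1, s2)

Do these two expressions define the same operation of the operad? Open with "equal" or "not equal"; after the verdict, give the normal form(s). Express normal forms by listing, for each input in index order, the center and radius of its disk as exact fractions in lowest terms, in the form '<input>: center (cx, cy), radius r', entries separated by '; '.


Reducing the first expression gives s1: center (1/28, 15/28), radius 1/84; s2: center (0, 0), radius 1/8; s3: center (-1/14, 3/7), radius 1/70; s4: center (1/2, 1/2), radius 1/6
Reducing the second expression gives s1: center (-7/16, 7/16), radius 1/96; s2: center (-1/2, 9/16), radius 1/96; s3: center (1/2, 0), radius 1/5; s4: center (0, 0), radius 1/6
The normal forms differ: not equal.

not equal; the first gives s1: center (1/28, 15/28), radius 1/84; s2: center (0, 0), radius 1/8; s3: center (-1/14, 3/7), radius 1/70; s4: center (1/2, 1/2), radius 1/6 and the second s1: center (-7/16, 7/16), radius 1/96; s2: center (-1/2, 9/16), radius 1/96; s3: center (1/2, 0), radius 1/5; s4: center (0, 0), radius 1/6
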